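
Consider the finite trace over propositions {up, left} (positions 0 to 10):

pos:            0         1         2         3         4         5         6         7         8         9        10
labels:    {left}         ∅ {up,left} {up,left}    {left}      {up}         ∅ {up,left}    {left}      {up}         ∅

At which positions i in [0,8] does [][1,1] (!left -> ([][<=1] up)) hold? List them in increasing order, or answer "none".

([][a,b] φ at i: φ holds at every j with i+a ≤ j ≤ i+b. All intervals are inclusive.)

1, 2, 3, 6, 7

Evaluate at each i in [0,8]:
  i=0: ✗ (fails at j=1)
  i=1: ✓ (all of [2,2])
  i=2: ✓ (all of [3,3])
  i=3: ✓ (all of [4,4])
  i=4: ✗ (fails at j=5)
  i=5: ✗ (fails at j=6)
  i=6: ✓ (all of [7,7])
  i=7: ✓ (all of [8,8])
  i=8: ✗ (fails at j=9)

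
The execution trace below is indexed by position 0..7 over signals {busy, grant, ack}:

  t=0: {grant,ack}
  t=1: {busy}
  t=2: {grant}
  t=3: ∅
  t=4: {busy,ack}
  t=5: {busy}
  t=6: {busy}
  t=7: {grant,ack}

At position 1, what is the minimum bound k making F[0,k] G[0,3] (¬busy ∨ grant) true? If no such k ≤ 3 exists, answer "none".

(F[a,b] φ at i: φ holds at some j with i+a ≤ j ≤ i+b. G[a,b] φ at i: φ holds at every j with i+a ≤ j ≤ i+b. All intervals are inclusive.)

Scan j = 1,2,… for G[0,3] (¬busy ∨ grant):
  j=1: fails
  j=2: fails
  j=3: fails
  j=4: fails
No j in [1,4] satisfies it → none.

none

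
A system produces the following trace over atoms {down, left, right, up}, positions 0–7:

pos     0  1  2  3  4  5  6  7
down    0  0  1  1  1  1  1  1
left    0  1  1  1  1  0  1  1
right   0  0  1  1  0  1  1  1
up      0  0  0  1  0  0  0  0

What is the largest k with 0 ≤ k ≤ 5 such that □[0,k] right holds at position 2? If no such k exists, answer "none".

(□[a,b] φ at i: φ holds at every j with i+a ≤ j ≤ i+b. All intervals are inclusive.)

1

right must hold from j=2 onward; find where it first fails.
  j=2: holds
  j=3: holds
  j=4: fails
Holds on [2,3], so largest k = 1.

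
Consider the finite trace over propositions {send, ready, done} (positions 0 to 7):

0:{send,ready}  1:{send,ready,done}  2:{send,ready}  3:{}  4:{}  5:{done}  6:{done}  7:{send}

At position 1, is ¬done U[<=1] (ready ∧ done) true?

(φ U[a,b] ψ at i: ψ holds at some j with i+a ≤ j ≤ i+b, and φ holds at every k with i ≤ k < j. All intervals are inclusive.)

True

Need some j in [1,2] with (ready ∧ done), and ¬done at every k in [1,j-1].
  j=1: (ready ∧ done) holds; no prefix to check → satisfied.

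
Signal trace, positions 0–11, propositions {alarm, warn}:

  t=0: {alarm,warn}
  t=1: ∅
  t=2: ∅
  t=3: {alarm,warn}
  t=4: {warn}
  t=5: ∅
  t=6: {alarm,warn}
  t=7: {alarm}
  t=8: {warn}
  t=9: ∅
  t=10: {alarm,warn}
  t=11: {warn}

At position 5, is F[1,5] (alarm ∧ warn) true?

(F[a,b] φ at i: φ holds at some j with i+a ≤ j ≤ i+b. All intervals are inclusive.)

Check (alarm ∧ warn) at each j in [6,10]:
  j=6: true
  j=7: false
  j=8: false
  j=9: false
  j=10: true
Found at j=6 → formula holds.

Yes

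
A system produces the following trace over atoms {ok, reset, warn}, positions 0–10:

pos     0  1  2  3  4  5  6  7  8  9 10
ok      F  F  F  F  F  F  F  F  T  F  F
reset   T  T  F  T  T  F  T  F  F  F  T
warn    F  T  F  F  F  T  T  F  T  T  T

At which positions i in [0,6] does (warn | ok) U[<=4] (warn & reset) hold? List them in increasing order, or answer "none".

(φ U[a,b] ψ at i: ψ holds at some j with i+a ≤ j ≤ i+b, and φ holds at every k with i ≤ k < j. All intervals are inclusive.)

1, 5, 6

Evaluate at each i in [0,6]:
  i=0: ✗ (lhs fails at k=0 before rhs at j=1)
  i=1: ✓ (rhs at j=1)
  i=2: ✗ (lhs fails at k=2 before rhs at j=6)
  i=3: ✗ (lhs fails at k=3 before rhs at j=6)
  i=4: ✗ (lhs fails at k=4 before rhs at j=6)
  i=5: ✓ (rhs at j=6; lhs holds on [5,5])
  i=6: ✓ (rhs at j=6)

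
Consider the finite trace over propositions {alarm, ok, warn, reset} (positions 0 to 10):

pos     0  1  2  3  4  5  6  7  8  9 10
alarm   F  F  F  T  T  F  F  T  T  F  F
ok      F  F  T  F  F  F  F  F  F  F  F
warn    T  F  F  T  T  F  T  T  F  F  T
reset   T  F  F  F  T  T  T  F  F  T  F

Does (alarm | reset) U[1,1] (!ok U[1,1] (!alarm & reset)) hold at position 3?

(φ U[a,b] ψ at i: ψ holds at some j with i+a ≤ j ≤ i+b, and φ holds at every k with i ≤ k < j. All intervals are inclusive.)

True

Need some j in [4,4] with (!ok U[1,1] (!alarm & reset)), and (alarm | reset) at every k in [3,j-1].
  j=4: (!ok U[1,1] (!alarm & reset)) holds; (alarm | reset) holds at every k in [3,3] → satisfied.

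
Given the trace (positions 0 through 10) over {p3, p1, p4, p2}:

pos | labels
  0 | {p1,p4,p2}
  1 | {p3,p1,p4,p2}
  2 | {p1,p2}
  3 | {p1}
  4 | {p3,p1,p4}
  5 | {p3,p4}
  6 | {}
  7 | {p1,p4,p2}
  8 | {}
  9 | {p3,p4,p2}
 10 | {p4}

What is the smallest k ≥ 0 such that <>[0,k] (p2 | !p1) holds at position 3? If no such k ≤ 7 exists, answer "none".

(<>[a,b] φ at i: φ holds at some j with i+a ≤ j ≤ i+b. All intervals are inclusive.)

Scan j = 3,4,… for (p2 | !p1):
  j=3: fails
  j=4: fails
  j=5: holds
First hit at j=5, so smallest k = 5-3 = 2.

2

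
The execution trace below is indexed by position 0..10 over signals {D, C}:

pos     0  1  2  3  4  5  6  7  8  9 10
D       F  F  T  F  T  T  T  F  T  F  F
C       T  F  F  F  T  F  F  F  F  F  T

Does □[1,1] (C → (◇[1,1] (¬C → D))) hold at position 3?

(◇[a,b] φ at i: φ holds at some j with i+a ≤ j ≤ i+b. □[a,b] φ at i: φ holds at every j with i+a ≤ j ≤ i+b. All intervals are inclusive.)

Check (C → (◇[1,1] (¬C → D))) at every j in [4,4]:
  j=4: antecedent true; consequent holds (witness at 5) → ✓
All positions satisfy it → formula holds.

Yes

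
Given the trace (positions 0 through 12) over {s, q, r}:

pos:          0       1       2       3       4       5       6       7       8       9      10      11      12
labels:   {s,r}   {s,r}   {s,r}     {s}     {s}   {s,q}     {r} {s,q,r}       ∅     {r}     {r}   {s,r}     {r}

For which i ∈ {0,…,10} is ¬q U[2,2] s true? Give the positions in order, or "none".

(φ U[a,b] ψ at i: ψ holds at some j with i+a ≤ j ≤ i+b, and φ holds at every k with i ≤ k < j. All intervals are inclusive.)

Evaluate at each i in [0,10]:
  i=0: ✓ (rhs at j=2; lhs holds on [0,1])
  i=1: ✓ (rhs at j=3; lhs holds on [1,2])
  i=2: ✓ (rhs at j=4; lhs holds on [2,3])
  i=3: ✓ (rhs at j=5; lhs holds on [3,4])
  i=4: ✗ (no rhs in [6,6])
  i=5: ✗ (lhs fails at k=5 before rhs at j=7)
  i=6: ✗ (no rhs in [8,8])
  i=7: ✗ (no rhs in [9,9])
  i=8: ✗ (no rhs in [10,10])
  i=9: ✓ (rhs at j=11; lhs holds on [9,10])
  i=10: ✗ (no rhs in [12,12])

0, 1, 2, 3, 9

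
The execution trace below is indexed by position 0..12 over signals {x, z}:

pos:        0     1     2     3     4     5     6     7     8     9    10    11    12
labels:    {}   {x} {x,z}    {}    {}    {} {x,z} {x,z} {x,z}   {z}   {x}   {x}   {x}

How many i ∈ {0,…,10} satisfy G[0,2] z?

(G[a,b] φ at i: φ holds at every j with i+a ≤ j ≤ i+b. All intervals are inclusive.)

2

Evaluate at each i in [0,10]:
  i=0: ✗ (fails at j=0)
  i=1: ✗ (fails at j=1)
  i=2: ✗ (fails at j=3)
  i=3: ✗ (fails at j=3)
  i=4: ✗ (fails at j=4)
  i=5: ✗ (fails at j=5)
  i=6: ✓ (all of [6,8])
  i=7: ✓ (all of [7,9])
  i=8: ✗ (fails at j=10)
  i=9: ✗ (fails at j=10)
  i=10: ✗ (fails at j=10)
Positions where it holds: {6, 7} → 2.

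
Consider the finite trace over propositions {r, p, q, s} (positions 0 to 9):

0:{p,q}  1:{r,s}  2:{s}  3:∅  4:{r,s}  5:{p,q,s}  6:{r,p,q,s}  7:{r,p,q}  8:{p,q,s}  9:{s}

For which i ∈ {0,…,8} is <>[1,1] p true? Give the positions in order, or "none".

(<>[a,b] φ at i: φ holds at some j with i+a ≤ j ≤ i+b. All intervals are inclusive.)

Evaluate at each i in [0,8]:
  i=0: ✗ (none in [1,1])
  i=1: ✗ (none in [2,2])
  i=2: ✗ (none in [3,3])
  i=3: ✗ (none in [4,4])
  i=4: ✓ (witness j=5)
  i=5: ✓ (witness j=6)
  i=6: ✓ (witness j=7)
  i=7: ✓ (witness j=8)
  i=8: ✗ (none in [9,9])

4, 5, 6, 7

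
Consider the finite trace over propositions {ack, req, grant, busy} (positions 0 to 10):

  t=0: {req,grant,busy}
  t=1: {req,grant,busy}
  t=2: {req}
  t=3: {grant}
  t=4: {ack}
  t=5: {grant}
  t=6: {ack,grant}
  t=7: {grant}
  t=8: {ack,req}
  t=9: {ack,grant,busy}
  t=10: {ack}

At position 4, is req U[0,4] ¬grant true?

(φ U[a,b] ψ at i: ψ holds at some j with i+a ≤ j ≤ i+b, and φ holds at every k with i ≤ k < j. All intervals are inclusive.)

Need some j in [4,8] with ¬grant, and req at every k in [4,j-1].
  j=4: ¬grant holds; no prefix to check → satisfied.

Yes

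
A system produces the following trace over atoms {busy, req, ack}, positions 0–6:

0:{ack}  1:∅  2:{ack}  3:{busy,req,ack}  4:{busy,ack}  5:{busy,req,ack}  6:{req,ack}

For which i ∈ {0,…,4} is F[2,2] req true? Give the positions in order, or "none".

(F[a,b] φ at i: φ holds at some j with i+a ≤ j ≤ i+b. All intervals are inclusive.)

Evaluate at each i in [0,4]:
  i=0: ✗ (none in [2,2])
  i=1: ✓ (witness j=3)
  i=2: ✗ (none in [4,4])
  i=3: ✓ (witness j=5)
  i=4: ✓ (witness j=6)

1, 3, 4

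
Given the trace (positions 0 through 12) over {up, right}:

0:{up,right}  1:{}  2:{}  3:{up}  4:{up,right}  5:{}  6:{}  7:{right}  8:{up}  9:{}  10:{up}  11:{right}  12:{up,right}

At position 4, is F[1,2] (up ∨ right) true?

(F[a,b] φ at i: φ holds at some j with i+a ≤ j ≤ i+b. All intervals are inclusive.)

Check (up ∨ right) at each j in [5,6]:
  j=5: false
  j=6: false
No position in the window satisfies it → formula fails.

False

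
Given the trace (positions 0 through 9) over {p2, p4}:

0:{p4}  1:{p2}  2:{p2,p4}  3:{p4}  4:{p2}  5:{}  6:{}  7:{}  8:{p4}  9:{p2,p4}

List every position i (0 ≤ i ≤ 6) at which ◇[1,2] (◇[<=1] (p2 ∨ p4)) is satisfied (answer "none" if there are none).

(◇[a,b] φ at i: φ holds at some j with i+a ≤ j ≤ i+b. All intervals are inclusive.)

0, 1, 2, 3, 5, 6

Evaluate at each i in [0,6]:
  i=0: ✓ (witness j=1)
  i=1: ✓ (witness j=2)
  i=2: ✓ (witness j=3)
  i=3: ✓ (witness j=4)
  i=4: ✗ (none in [5,6])
  i=5: ✓ (witness j=7)
  i=6: ✓ (witness j=7)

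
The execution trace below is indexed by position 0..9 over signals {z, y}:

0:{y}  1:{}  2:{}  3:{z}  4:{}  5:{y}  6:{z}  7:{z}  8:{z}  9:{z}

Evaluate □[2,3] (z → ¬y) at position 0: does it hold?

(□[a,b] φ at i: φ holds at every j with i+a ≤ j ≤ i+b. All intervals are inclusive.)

Yes

Check (z → ¬y) at every j in [2,3]:
  j=2: antecedent false → ✓
  j=3: antecedent true; consequent true → ✓
All positions satisfy it → formula holds.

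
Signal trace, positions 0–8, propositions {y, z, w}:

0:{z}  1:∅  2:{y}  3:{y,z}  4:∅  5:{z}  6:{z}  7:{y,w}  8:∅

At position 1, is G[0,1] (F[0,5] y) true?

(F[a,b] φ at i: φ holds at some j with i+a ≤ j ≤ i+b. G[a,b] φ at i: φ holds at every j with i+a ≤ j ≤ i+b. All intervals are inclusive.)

Yes

Check F[0,5] y at every j in [1,2]:
  j=1: holds (witness at 2)
  j=2: holds (witness at 2)
All positions satisfy it → formula holds.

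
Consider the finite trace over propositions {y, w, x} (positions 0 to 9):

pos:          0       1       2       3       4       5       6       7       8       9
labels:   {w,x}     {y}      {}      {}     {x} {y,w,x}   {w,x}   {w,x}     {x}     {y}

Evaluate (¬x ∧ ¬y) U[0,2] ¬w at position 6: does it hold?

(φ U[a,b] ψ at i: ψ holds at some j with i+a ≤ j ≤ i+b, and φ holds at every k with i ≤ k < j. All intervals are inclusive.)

Need some j in [6,8] with ¬w, and (¬x ∧ ¬y) at every k in [6,j-1].
  j=6: ¬w false.
  j=7: ¬w false.
  j=8: ¬w holds, but (¬x ∧ ¬y) fails at k=6 → not this j.
No j in the window works → until fails.

Does not hold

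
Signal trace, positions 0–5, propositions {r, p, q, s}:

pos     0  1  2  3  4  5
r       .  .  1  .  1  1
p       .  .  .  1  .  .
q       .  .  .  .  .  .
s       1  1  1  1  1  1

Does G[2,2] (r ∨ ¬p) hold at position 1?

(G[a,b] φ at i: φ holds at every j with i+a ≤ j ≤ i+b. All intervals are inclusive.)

No

Check (r ∨ ¬p) at every j in [3,3]:
  j=3: false
Fails at j=3 → formula fails.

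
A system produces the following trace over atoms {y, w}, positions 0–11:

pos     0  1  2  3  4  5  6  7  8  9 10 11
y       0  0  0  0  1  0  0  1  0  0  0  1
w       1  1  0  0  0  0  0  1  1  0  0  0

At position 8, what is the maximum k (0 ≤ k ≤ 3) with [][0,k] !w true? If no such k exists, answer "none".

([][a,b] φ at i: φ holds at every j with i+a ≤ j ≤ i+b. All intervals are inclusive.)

none

!w must hold from j=8 onward; find where it first fails.
  j=8: fails → no k works.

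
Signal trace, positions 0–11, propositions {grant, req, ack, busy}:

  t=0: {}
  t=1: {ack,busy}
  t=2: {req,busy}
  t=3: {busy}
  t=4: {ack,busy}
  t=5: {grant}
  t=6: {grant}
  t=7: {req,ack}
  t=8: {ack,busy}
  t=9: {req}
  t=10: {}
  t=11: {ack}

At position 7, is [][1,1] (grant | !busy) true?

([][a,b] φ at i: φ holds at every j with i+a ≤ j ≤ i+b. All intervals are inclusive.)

Check (grant | !busy) at every j in [8,8]:
  j=8: false
Fails at j=8 → formula fails.

No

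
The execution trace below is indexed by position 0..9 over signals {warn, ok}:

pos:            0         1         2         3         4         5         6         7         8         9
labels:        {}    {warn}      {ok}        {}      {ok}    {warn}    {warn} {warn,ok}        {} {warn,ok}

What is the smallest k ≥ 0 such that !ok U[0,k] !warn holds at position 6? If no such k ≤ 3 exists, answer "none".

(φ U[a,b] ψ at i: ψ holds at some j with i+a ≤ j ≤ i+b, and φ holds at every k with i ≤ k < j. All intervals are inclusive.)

none

Need earliest j ≥ 6 with !warn, and !ok at every k in [6,j-1].
  j=6: rhs fails.
  j=7: rhs fails.
  j=8: rhs holds but lhs fails at k=7.
  j=9: rhs fails.
No witness within the range → none.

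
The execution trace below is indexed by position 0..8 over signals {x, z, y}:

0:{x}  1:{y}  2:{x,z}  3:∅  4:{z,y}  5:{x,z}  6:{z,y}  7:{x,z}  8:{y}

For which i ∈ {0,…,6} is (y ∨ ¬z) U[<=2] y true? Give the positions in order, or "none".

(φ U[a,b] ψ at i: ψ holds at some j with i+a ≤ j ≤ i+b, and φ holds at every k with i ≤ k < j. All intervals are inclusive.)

0, 1, 3, 4, 6

Evaluate at each i in [0,6]:
  i=0: ✓ (rhs at j=1; lhs holds on [0,0])
  i=1: ✓ (rhs at j=1)
  i=2: ✗ (lhs fails at k=2 before rhs at j=4)
  i=3: ✓ (rhs at j=4; lhs holds on [3,3])
  i=4: ✓ (rhs at j=4)
  i=5: ✗ (lhs fails at k=5 before rhs at j=6)
  i=6: ✓ (rhs at j=6)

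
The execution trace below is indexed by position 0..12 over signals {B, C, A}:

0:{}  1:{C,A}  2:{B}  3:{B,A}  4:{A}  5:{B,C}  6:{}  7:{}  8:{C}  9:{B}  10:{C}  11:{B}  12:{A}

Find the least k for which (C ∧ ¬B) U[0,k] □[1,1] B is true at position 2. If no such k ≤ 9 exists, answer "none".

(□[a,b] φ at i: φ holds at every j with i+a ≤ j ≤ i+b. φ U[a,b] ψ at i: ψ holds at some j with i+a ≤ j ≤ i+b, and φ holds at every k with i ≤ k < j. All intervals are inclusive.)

0

Need earliest j ≥ 2 with □[1,1] B, and (C ∧ ¬B) at every k in [2,j-1].
  j=2: rhs holds (empty prefix). k = 0.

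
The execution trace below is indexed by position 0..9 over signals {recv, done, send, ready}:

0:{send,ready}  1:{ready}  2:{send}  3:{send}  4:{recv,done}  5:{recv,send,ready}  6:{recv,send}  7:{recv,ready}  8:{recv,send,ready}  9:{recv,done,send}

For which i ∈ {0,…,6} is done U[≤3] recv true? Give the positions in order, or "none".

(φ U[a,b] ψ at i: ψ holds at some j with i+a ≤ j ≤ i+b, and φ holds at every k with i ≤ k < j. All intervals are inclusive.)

4, 5, 6

Evaluate at each i in [0,6]:
  i=0: ✗ (no rhs in [0,3])
  i=1: ✗ (lhs fails at k=1 before rhs at j=4)
  i=2: ✗ (lhs fails at k=2 before rhs at j=4)
  i=3: ✗ (lhs fails at k=3 before rhs at j=4)
  i=4: ✓ (rhs at j=4)
  i=5: ✓ (rhs at j=5)
  i=6: ✓ (rhs at j=6)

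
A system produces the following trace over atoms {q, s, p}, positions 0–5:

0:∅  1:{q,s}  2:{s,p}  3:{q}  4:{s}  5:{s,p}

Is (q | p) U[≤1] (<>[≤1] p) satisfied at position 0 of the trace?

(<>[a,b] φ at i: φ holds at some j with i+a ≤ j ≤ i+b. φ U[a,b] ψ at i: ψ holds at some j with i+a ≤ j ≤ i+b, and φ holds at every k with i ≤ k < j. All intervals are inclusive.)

False

Need some j in [0,1] with <>[≤1] p, and (q | p) at every k in [0,j-1].
  j=0: <>[≤1] p — fails (none in [0,1]).
  j=1: <>[≤1] p holds, but (q | p) fails at k=0 → not this j.
No j in the window works → until fails.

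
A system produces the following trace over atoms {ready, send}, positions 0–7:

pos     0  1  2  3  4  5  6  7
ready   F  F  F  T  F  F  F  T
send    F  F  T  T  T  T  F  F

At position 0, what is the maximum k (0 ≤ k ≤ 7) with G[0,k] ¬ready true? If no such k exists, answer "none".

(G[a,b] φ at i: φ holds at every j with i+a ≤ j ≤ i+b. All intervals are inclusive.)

¬ready must hold from j=0 onward; find where it first fails.
  j=0: holds
  j=1: holds
  j=2: holds
  j=3: fails
Holds on [0,2], so largest k = 2.

2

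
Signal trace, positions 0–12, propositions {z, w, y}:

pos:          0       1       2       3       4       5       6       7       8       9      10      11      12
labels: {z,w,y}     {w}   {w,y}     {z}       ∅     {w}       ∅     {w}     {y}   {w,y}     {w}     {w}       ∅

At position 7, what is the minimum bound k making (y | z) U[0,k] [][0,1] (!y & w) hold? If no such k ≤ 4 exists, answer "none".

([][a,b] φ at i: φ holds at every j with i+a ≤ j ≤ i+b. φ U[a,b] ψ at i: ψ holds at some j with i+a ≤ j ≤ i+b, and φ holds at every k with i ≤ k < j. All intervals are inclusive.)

Need earliest j ≥ 7 with [][0,1] (!y & w), and (y | z) at every k in [7,j-1].
  j=7: rhs fails.
  j=8: rhs fails.
  j=9: rhs fails.
  j=10: rhs holds but lhs fails at k=7.
  j=11: rhs fails.
No witness within the range → none.

none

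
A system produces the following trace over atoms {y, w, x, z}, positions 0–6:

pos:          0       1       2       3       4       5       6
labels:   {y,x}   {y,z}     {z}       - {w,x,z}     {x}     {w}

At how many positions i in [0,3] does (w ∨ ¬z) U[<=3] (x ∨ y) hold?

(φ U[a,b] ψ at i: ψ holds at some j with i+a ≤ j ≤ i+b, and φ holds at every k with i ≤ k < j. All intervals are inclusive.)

Evaluate at each i in [0,3]:
  i=0: ✓ (rhs at j=0)
  i=1: ✓ (rhs at j=1)
  i=2: ✗ (lhs fails at k=2 before rhs at j=4)
  i=3: ✓ (rhs at j=4; lhs holds on [3,3])
Positions where it holds: {0, 1, 3} → 3.

3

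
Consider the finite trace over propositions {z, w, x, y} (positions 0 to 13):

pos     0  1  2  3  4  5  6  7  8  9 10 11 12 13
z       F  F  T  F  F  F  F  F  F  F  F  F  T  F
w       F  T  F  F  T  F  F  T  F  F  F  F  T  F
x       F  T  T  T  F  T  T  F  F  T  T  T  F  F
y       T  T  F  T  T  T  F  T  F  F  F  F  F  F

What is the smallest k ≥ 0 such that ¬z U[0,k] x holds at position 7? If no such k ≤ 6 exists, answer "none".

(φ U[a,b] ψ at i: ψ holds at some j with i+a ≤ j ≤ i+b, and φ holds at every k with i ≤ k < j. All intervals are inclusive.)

Need earliest j ≥ 7 with x, and ¬z at every k in [7,j-1].
  j=7: rhs fails.
  j=8: rhs fails.
  j=9: rhs holds; lhs holds on [7,8]. k = 2.

2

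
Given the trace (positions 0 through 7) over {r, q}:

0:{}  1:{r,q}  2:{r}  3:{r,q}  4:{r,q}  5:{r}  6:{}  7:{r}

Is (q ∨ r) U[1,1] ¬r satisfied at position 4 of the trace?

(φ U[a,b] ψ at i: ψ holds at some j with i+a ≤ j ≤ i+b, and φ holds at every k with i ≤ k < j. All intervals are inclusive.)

Does not hold

Need some j in [5,5] with ¬r, and (q ∨ r) at every k in [4,j-1].
  j=5: ¬r false.
No j in the window works → until fails.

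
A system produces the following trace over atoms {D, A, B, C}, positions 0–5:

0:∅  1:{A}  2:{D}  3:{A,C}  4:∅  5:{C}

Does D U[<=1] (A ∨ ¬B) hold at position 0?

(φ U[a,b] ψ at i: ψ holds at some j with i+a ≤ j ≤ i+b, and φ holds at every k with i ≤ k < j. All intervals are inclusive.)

Yes

Need some j in [0,1] with (A ∨ ¬B), and D at every k in [0,j-1].
  j=0: (A ∨ ¬B) holds; no prefix to check → satisfied.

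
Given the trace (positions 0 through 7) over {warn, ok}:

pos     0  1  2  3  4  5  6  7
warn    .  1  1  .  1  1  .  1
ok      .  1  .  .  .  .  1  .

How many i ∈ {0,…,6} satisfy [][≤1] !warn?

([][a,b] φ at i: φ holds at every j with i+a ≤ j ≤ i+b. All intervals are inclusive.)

Evaluate at each i in [0,6]:
  i=0: ✗ (fails at j=1)
  i=1: ✗ (fails at j=1)
  i=2: ✗ (fails at j=2)
  i=3: ✗ (fails at j=4)
  i=4: ✗ (fails at j=4)
  i=5: ✗ (fails at j=5)
  i=6: ✗ (fails at j=7)
Positions where it holds: {} → 0.

0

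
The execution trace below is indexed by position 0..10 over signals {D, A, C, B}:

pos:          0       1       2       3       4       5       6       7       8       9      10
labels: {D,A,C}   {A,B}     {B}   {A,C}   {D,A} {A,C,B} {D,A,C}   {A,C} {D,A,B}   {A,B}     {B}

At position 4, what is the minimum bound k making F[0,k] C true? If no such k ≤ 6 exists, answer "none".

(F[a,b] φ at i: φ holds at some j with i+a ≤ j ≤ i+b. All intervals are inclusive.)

Scan j = 4,5,… for C:
  j=4: fails
  j=5: holds
First hit at j=5, so smallest k = 5-4 = 1.

1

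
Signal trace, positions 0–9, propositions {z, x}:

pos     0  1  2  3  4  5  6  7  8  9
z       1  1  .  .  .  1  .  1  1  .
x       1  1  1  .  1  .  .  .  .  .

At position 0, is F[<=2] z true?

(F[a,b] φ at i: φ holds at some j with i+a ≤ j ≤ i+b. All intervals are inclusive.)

Yes

Check z at each j in [0,2]:
  j=0: true
  j=1: true
  j=2: false
Found at j=0 → formula holds.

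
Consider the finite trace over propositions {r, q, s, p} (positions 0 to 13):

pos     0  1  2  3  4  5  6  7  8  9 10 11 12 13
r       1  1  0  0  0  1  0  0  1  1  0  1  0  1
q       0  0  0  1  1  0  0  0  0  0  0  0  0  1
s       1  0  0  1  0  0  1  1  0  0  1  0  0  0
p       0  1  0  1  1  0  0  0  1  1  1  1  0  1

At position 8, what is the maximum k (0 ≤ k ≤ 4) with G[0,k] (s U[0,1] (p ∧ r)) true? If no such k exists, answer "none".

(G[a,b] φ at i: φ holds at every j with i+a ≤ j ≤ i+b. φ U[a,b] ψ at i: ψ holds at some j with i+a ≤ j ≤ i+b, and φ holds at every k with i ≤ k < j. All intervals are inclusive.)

3

(s U[0,1] (p ∧ r)) must hold from j=8 onward; find where it first fails.
  j=8: holds
  j=9: holds
  j=10: holds
  j=11: holds
  j=12: fails
Holds on [8,11], so largest k = 3.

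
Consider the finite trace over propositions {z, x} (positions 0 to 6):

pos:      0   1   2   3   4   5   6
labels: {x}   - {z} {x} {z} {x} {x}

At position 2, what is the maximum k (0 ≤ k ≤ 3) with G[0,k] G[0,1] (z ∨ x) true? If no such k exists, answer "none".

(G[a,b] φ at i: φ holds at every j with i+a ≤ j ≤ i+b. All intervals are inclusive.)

G[0,1] (z ∨ x) must hold from j=2 onward; find where it first fails.
  j=2: holds
  j=3: holds
  j=4: holds
  j=5: holds
Holds through j=5; largest k = 3.

3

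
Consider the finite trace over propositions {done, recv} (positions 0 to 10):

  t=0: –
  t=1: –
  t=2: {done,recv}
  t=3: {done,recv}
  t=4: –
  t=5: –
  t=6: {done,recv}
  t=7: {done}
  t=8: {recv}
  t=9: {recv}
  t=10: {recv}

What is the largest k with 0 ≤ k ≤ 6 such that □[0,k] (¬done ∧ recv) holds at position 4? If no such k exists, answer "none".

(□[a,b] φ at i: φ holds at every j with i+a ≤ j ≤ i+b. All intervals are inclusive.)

none

(¬done ∧ recv) must hold from j=4 onward; find where it first fails.
  j=4: fails → no k works.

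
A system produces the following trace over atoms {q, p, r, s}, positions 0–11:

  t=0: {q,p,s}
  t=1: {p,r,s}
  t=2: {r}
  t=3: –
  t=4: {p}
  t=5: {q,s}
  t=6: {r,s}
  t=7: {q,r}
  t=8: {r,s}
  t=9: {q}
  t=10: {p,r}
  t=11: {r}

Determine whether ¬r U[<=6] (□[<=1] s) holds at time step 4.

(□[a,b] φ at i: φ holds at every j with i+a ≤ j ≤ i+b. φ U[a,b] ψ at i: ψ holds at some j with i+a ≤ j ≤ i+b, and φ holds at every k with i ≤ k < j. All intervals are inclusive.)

Yes

Need some j in [4,10] with □[<=1] s, and ¬r at every k in [4,j-1].
  j=4: □[<=1] s — fails at 4.
  j=5: □[<=1] s holds; ¬r holds at every k in [4,4] → satisfied.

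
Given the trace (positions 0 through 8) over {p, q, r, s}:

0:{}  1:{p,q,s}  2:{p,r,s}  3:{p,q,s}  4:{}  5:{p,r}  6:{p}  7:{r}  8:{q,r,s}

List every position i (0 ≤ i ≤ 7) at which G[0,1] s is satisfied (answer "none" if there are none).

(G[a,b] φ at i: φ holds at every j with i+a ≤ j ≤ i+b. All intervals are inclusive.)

1, 2

Evaluate at each i in [0,7]:
  i=0: ✗ (fails at j=0)
  i=1: ✓ (all of [1,2])
  i=2: ✓ (all of [2,3])
  i=3: ✗ (fails at j=4)
  i=4: ✗ (fails at j=4)
  i=5: ✗ (fails at j=5)
  i=6: ✗ (fails at j=6)
  i=7: ✗ (fails at j=7)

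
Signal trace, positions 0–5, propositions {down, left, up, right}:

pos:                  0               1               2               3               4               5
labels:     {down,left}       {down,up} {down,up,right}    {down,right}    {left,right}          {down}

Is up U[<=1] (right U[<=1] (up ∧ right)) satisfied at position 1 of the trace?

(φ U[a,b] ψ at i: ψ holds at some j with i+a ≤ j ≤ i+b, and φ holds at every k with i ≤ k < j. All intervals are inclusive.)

True

Need some j in [1,2] with (right U[<=1] (up ∧ right)), and up at every k in [1,j-1].
  j=1: (right U[<=1] (up ∧ right)) — fails.
  j=2: (right U[<=1] (up ∧ right)) holds; up holds at every k in [1,1] → satisfied.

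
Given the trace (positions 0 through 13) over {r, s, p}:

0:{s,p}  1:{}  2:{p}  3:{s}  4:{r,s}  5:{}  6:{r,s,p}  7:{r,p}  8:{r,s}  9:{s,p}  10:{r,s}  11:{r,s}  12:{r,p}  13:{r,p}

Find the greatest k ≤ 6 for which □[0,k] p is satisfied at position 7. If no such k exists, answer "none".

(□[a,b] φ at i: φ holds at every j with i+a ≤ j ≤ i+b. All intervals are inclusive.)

0

p must hold from j=7 onward; find where it first fails.
  j=7: holds
  j=8: fails
Holds on [7,7], so largest k = 0.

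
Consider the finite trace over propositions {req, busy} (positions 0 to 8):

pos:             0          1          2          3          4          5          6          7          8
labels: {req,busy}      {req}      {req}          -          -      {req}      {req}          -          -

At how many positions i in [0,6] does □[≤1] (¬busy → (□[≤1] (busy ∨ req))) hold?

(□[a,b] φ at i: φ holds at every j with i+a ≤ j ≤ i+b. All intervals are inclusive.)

Evaluate at each i in [0,6]:
  i=0: ✓ (all of [0,1])
  i=1: ✗ (fails at j=2)
  i=2: ✗ (fails at j=2)
  i=3: ✗ (fails at j=3)
  i=4: ✗ (fails at j=4)
  i=5: ✗ (fails at j=6)
  i=6: ✗ (fails at j=6)
Positions where it holds: {0} → 1.

1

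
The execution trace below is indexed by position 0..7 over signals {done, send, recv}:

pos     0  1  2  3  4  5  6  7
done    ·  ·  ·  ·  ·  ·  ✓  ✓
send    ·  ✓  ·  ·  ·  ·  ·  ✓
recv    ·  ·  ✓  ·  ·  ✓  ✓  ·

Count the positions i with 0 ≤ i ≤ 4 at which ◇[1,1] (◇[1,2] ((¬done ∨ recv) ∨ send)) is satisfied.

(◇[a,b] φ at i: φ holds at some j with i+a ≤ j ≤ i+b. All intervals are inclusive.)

Evaluate at each i in [0,4]:
  i=0: ✓ (witness j=1)
  i=1: ✓ (witness j=2)
  i=2: ✓ (witness j=3)
  i=3: ✓ (witness j=4)
  i=4: ✓ (witness j=5)
Positions where it holds: {0, 1, 2, 3, 4} → 5.

5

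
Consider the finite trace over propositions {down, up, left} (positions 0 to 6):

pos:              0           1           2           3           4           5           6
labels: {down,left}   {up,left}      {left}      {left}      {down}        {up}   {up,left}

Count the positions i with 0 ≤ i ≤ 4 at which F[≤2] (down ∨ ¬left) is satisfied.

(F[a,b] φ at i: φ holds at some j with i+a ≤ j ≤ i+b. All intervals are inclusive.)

Evaluate at each i in [0,4]:
  i=0: ✓ (witness j=0)
  i=1: ✗ (none in [1,3])
  i=2: ✓ (witness j=4)
  i=3: ✓ (witness j=4)
  i=4: ✓ (witness j=4)
Positions where it holds: {0, 2, 3, 4} → 4.

4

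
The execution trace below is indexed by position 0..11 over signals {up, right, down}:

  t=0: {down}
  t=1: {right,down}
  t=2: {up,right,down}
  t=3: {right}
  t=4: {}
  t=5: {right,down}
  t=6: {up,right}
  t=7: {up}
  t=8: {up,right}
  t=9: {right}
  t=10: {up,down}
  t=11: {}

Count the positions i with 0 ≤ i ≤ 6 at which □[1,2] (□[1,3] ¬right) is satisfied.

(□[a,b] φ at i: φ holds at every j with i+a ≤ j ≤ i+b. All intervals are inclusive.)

Evaluate at each i in [0,6]:
  i=0: ✗ (fails at j=1)
  i=1: ✗ (fails at j=2)
  i=2: ✗ (fails at j=3)
  i=3: ✗ (fails at j=4)
  i=4: ✗ (fails at j=5)
  i=5: ✗ (fails at j=6)
  i=6: ✗ (fails at j=7)
Positions where it holds: {} → 0.

0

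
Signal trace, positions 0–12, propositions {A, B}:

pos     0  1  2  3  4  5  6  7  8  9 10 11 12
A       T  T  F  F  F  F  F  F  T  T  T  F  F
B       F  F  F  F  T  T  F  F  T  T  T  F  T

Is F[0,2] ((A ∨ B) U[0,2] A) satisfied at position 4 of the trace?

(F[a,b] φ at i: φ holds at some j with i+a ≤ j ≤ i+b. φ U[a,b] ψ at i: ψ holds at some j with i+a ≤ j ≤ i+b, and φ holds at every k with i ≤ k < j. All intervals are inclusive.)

Check ((A ∨ B) U[0,2] A) at each j in [4,6]:
  j=4: fails
  j=5: fails
  j=6: fails
No position in the window satisfies it → formula fails.

False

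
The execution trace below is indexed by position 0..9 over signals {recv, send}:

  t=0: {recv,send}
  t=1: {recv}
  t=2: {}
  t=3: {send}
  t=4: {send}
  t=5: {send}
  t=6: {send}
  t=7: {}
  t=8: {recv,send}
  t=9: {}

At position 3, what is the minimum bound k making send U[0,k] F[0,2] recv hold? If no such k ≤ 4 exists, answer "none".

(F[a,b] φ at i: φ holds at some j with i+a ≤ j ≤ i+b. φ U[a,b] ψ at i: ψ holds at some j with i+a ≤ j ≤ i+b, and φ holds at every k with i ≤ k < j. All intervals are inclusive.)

Need earliest j ≥ 3 with F[0,2] recv, and send at every k in [3,j-1].
  j=3: rhs fails.
  j=4: rhs fails.
  j=5: rhs fails.
  j=6: rhs holds; lhs holds on [3,5]. k = 3.

3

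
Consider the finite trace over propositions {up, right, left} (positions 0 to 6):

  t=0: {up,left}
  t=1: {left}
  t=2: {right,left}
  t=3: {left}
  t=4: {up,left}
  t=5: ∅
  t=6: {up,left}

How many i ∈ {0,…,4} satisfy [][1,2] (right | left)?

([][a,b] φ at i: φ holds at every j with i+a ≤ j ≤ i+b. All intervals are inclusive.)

Evaluate at each i in [0,4]:
  i=0: ✓ (all of [1,2])
  i=1: ✓ (all of [2,3])
  i=2: ✓ (all of [3,4])
  i=3: ✗ (fails at j=5)
  i=4: ✗ (fails at j=5)
Positions where it holds: {0, 1, 2} → 3.

3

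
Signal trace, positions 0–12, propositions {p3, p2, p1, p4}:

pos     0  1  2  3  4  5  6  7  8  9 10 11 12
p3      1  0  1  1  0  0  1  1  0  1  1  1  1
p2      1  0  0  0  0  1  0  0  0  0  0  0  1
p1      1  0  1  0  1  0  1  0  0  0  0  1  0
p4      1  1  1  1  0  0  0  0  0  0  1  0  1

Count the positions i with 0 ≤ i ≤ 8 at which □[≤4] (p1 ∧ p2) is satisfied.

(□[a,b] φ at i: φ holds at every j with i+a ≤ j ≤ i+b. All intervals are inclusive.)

Evaluate at each i in [0,8]:
  i=0: ✗ (fails at j=1)
  i=1: ✗ (fails at j=1)
  i=2: ✗ (fails at j=2)
  i=3: ✗ (fails at j=3)
  i=4: ✗ (fails at j=4)
  i=5: ✗ (fails at j=5)
  i=6: ✗ (fails at j=6)
  i=7: ✗ (fails at j=7)
  i=8: ✗ (fails at j=8)
Positions where it holds: {} → 0.

0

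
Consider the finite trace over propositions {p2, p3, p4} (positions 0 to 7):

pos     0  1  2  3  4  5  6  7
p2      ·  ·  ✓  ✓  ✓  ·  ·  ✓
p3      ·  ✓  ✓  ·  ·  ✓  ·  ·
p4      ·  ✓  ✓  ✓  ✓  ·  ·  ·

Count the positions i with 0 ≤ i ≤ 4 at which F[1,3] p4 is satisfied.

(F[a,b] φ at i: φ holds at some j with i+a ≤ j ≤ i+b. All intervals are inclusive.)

4

Evaluate at each i in [0,4]:
  i=0: ✓ (witness j=1)
  i=1: ✓ (witness j=2)
  i=2: ✓ (witness j=3)
  i=3: ✓ (witness j=4)
  i=4: ✗ (none in [5,7])
Positions where it holds: {0, 1, 2, 3} → 4.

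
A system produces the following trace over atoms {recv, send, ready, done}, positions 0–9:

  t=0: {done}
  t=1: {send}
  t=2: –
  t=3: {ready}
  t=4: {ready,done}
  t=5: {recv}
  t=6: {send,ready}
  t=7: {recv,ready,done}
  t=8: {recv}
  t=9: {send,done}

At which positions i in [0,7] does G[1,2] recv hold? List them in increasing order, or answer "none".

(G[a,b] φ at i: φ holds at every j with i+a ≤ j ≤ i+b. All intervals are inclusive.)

Evaluate at each i in [0,7]:
  i=0: ✗ (fails at j=1)
  i=1: ✗ (fails at j=2)
  i=2: ✗ (fails at j=3)
  i=3: ✗ (fails at j=4)
  i=4: ✗ (fails at j=6)
  i=5: ✗ (fails at j=6)
  i=6: ✓ (all of [7,8])
  i=7: ✗ (fails at j=9)

6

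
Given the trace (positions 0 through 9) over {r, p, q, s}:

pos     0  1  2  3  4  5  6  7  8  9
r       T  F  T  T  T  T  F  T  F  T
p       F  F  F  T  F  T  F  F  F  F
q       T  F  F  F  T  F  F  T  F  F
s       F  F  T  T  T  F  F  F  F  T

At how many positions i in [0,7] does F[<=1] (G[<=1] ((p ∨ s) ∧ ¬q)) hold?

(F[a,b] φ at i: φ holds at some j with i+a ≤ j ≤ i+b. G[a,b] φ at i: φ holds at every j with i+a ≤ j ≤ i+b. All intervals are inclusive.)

2

Evaluate at each i in [0,7]:
  i=0: ✗ (none in [0,1])
  i=1: ✓ (witness j=2)
  i=2: ✓ (witness j=2)
  i=3: ✗ (none in [3,4])
  i=4: ✗ (none in [4,5])
  i=5: ✗ (none in [5,6])
  i=6: ✗ (none in [6,7])
  i=7: ✗ (none in [7,8])
Positions where it holds: {1, 2} → 2.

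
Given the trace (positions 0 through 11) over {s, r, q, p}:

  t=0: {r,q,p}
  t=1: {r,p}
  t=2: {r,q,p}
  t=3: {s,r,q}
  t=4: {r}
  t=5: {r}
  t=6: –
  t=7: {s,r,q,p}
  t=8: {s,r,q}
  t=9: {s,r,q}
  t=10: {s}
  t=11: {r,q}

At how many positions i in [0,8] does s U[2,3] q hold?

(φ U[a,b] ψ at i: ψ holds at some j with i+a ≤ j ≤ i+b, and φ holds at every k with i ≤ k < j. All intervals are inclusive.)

Evaluate at each i in [0,8]:
  i=0: ✗ (lhs fails at k=0 before rhs at j=2)
  i=1: ✗ (lhs fails at k=1 before rhs at j=3)
  i=2: ✗ (no rhs in [4,5])
  i=3: ✗ (no rhs in [5,6])
  i=4: ✗ (lhs fails at k=4 before rhs at j=7)
  i=5: ✗ (lhs fails at k=5 before rhs at j=7)
  i=6: ✗ (lhs fails at k=6 before rhs at j=8)
  i=7: ✓ (rhs at j=9; lhs holds on [7,8])
  i=8: ✓ (rhs at j=11; lhs holds on [8,10])
Positions where it holds: {7, 8} → 2.

2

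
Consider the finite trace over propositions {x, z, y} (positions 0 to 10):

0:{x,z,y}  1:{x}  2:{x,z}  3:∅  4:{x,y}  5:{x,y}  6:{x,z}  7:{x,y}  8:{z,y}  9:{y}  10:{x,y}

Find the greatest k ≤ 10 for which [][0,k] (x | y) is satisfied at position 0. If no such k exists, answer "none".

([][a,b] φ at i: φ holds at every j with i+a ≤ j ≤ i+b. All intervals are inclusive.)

2

(x | y) must hold from j=0 onward; find where it first fails.
  j=0: holds
  j=1: holds
  j=2: holds
  j=3: fails
Holds on [0,2], so largest k = 2.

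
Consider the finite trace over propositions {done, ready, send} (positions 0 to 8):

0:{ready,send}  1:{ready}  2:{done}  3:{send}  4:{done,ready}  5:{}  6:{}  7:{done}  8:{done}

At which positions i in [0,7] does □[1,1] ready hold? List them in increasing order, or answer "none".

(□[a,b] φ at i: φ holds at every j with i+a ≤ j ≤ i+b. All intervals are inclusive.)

0, 3

Evaluate at each i in [0,7]:
  i=0: ✓ (all of [1,1])
  i=1: ✗ (fails at j=2)
  i=2: ✗ (fails at j=3)
  i=3: ✓ (all of [4,4])
  i=4: ✗ (fails at j=5)
  i=5: ✗ (fails at j=6)
  i=6: ✗ (fails at j=7)
  i=7: ✗ (fails at j=8)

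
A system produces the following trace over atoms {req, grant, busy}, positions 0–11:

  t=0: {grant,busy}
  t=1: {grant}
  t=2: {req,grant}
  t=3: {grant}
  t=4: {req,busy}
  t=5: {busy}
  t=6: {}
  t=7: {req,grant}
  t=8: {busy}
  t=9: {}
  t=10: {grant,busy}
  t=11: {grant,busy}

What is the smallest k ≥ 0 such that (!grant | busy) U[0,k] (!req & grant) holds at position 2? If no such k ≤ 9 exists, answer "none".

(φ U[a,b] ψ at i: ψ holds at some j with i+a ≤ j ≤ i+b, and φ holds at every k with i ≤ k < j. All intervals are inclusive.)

none

Need earliest j ≥ 2 with (!req & grant), and (!grant | busy) at every k in [2,j-1].
  j=2: rhs fails.
  j=3: rhs holds but lhs fails at k=2.
  j=4: rhs fails.
  j=5: rhs fails.
  j=6: rhs fails.
  j=7: rhs fails.
  j=8: rhs fails.
  j=9: rhs fails.
  j=10: rhs holds but lhs fails at k=2.
  j=11: rhs holds but lhs fails at k=2.
No witness within the range → none.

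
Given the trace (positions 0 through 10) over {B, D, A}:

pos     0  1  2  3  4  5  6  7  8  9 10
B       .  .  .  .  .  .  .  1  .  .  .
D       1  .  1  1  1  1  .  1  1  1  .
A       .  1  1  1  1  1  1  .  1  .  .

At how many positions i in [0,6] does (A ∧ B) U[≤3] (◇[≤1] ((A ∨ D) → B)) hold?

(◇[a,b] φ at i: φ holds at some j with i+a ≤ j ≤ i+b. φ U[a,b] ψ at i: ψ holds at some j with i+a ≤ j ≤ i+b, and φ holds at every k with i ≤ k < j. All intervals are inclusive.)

Evaluate at each i in [0,6]:
  i=0: ✗ (no rhs in [0,3])
  i=1: ✗ (no rhs in [1,4])
  i=2: ✗ (no rhs in [2,5])
  i=3: ✗ (lhs fails at k=3 before rhs at j=6)
  i=4: ✗ (lhs fails at k=4 before rhs at j=6)
  i=5: ✗ (lhs fails at k=5 before rhs at j=6)
  i=6: ✓ (rhs at j=6)
Positions where it holds: {6} → 1.

1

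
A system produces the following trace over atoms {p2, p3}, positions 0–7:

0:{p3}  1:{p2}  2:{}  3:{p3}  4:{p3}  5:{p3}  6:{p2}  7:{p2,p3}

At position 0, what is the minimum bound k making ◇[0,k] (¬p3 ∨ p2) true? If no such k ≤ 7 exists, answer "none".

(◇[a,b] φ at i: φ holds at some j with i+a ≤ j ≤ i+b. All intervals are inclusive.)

Scan j = 0,1,… for (¬p3 ∨ p2):
  j=0: fails
  j=1: holds
First hit at j=1, so smallest k = 1-0 = 1.

1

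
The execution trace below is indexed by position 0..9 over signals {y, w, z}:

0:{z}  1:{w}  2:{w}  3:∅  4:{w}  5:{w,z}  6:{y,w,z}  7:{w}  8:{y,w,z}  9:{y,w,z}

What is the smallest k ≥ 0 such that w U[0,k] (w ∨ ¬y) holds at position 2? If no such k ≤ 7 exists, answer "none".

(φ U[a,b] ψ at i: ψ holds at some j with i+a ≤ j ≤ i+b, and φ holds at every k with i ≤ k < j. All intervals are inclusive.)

0

Need earliest j ≥ 2 with (w ∨ ¬y), and w at every k in [2,j-1].
  j=2: rhs holds (empty prefix). k = 0.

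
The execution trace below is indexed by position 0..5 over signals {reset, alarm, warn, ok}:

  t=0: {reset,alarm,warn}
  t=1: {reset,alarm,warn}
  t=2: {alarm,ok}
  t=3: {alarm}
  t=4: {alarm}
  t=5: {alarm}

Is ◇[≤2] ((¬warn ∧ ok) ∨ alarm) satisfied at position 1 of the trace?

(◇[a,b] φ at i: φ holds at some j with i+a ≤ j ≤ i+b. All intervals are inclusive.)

Check ((¬warn ∧ ok) ∨ alarm) at each j in [1,3]:
  j=1: true
  j=2: true
  j=3: true
Found at j=1 → formula holds.

Yes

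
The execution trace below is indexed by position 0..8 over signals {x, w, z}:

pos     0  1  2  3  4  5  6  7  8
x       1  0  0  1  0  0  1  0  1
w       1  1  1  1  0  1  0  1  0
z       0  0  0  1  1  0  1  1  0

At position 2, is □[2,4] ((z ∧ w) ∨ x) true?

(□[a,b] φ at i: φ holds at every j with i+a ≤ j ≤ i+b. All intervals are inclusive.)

Check ((z ∧ w) ∨ x) at every j in [4,6]:
  j=4: false
  j=5: false
  j=6: true
Fails at j=4 → formula fails.

No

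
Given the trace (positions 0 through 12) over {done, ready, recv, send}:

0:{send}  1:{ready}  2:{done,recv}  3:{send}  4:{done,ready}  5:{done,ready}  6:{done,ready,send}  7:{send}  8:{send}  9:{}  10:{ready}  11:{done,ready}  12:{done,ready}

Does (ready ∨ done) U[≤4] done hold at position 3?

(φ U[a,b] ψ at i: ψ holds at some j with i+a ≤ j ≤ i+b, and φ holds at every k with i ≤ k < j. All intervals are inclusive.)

Need some j in [3,7] with done, and (ready ∨ done) at every k in [3,j-1].
  j=3: done false.
  j=4: done holds, but (ready ∨ done) fails at k=3 → not this j.
  j=5: done holds, but (ready ∨ done) fails at k=3 → not this j.
  j=6: done holds, but (ready ∨ done) fails at k=3 → not this j.
  j=7: done false.
No j in the window works → until fails.

Does not hold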